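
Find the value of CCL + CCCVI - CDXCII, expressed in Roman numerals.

CCL = 250, CCCVI = 306, CDXCII = 492
250 + 306 = 556
556 - 492 = 64

LXIV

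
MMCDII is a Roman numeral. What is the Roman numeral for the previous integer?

MMCDII = 2402, so the previous integer is 2402 - 1 = 2401

MMCDI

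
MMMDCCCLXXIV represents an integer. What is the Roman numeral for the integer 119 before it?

MMMDCCCLXXIV = 3874
3874 - 119 = 3755

MMMDCCLV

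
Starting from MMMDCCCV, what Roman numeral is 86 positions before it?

MMMDCCCV = 3805
3805 - 86 = 3719

MMMDCCXIX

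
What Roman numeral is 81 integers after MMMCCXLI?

MMMCCXLI = 3241
3241 + 81 = 3322

MMMCCCXXII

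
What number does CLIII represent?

CLIII: C=100, L=50, I=1, I=1, I=1
100 + 50 + 1 + 1 + 1 = 153

153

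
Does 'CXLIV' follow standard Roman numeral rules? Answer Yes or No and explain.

'CXLIV': Check the rules: uses only the symbols I, V, X, L, C, D, M; no symbol is repeated more than three times in a row; V, L and D each appear at most once; the only places a smaller symbol precedes a larger one are the allowed subtractive pairs XL, IV, the symbol right after such a pair (if any) is smaller than the pair's first symbol, and otherwise the values never increase from left to right. Value: C (100) + XL (40) + IV (4) = 144. So it is a valid standard Roman numeral.

Yes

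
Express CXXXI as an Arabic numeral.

CXXXI: C=100, X=10, X=10, X=10, I=1
100 + 10 + 10 + 10 + 1 = 131

131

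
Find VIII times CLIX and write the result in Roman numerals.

VIII = 8
CLIX = 159
8 × 159 = 1272

MCCLXXII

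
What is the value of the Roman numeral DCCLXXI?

DCCLXXI: D=500, C=100, C=100, L=50, X=10, X=10, I=1
500 + 100 + 100 + 50 + 10 + 10 + 1 = 771

771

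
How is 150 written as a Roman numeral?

Convert 150 to Roman numerals:
  150 contains 1×100 (C)
  50 contains 1×50 (L)

CL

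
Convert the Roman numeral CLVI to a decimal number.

CLVI: C=100, L=50, V=5, I=1
100 + 50 + 5 + 1 = 156

156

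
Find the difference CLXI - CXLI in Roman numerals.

CLXI = 161
CXLI = 141
161 - 141 = 20

XX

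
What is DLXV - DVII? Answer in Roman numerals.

DLXV = 565
DVII = 507
565 - 507 = 58

LVIII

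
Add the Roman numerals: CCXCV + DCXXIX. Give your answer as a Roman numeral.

CCXCV = 295
DCXXIX = 629
295 + 629 = 924

CMXXIV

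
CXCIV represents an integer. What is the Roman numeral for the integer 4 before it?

CXCIV = 194
194 - 4 = 190

CXC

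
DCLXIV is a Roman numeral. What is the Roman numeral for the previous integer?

DCLXIV = 664, so the previous integer is 664 - 1 = 663

DCLXIII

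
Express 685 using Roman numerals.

Convert 685 to Roman numerals:
  685 contains 1×500 (D)
  185 contains 1×100 (C)
  85 contains 1×50 (L)
  35 contains 3×10 (XXX)
  5 contains 1×5 (V)

DCLXXXV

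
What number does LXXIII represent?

LXXIII: L=50, X=10, X=10, I=1, I=1, I=1
50 + 10 + 10 + 1 + 1 + 1 = 73

73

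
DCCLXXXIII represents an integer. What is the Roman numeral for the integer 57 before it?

DCCLXXXIII = 783
783 - 57 = 726

DCCXXVI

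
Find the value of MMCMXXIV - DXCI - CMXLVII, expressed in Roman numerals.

MMCMXXIV = 2924, DXCI = 591, CMXLVII = 947
2924 - 591 = 2333
2333 - 947 = 1386

MCCCLXXXVI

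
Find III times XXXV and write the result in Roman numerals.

III = 3
XXXV = 35
3 × 35 = 105

CV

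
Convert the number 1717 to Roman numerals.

Convert 1717 to Roman numerals:
  1717 contains 1×1000 (M)
  717 contains 1×500 (D)
  217 contains 2×100 (CC)
  17 contains 1×10 (X)
  7 contains 1×5 (V)
  2 contains 2×1 (II)

MDCCXVII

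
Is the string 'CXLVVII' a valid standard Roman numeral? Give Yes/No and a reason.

'CXLVVII': V should not appear more than once

No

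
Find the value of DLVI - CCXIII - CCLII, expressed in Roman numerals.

DLVI = 556, CCXIII = 213, CCLII = 252
556 - 213 = 343
343 - 252 = 91

XCI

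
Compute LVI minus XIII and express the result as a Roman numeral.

LVI = 56
XIII = 13
56 - 13 = 43

XLIII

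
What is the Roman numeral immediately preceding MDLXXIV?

MDLXXIV = 1574; previous is 1573

MDLXXIII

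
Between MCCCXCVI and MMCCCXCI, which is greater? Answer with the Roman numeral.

MCCCXCVI = 1396
MMCCCXCI = 2391
2391 is larger

MMCCCXCI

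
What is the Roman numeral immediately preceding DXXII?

DXXII = 522; previous is 521

DXXI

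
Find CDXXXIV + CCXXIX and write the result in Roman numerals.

CDXXXIV = 434
CCXXIX = 229
434 + 229 = 663

DCLXIII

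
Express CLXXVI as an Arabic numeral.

CLXXVI: C=100, L=50, X=10, X=10, V=5, I=1
100 + 50 + 10 + 10 + 5 + 1 = 176

176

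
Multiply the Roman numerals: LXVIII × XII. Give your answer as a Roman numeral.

LXVIII = 68
XII = 12
68 × 12 = 816

DCCCXVI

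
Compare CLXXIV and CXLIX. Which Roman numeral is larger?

CLXXIV = 174
CXLIX = 149
174 is larger

CLXXIV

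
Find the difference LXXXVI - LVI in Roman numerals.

LXXXVI = 86
LVI = 56
86 - 56 = 30

XXX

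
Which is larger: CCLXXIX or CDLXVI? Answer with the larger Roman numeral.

CCLXXIX = 279
CDLXVI = 466
466 is larger

CDLXVI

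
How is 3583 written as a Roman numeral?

Convert 3583 to Roman numerals:
  3583 contains 3×1000 (MMM)
  583 contains 1×500 (D)
  83 contains 1×50 (L)
  33 contains 3×10 (XXX)
  3 contains 3×1 (III)

MMMDLXXXIII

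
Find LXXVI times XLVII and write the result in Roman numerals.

LXXVI = 76
XLVII = 47
76 × 47 = 3572

MMMDLXXII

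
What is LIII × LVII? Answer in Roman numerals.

LIII = 53
LVII = 57
53 × 57 = 3021

MMMXXI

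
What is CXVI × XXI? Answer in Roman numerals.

CXVI = 116
XXI = 21
116 × 21 = 2436

MMCDXXXVI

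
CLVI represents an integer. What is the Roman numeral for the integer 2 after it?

CLVI = 156
156 + 2 = 158

CLVIII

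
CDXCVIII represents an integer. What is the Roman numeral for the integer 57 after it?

CDXCVIII = 498
498 + 57 = 555

DLV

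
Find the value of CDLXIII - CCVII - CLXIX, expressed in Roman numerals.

CDLXIII = 463, CCVII = 207, CLXIX = 169
463 - 207 = 256
256 - 169 = 87

LXXXVII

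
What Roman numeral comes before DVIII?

DVIII = 508, so the previous integer is 508 - 1 = 507

DVII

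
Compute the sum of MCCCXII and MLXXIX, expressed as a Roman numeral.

MCCCXII = 1312
MLXXIX = 1079
1312 + 1079 = 2391

MMCCCXCI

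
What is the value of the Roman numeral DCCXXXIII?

DCCXXXIII: D=500, C=100, C=100, X=10, X=10, X=10, I=1, I=1, I=1
500 + 100 + 100 + 10 + 10 + 10 + 1 + 1 + 1 = 733

733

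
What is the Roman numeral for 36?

Convert 36 to Roman numerals:
  36 contains 3×10 (XXX)
  6 contains 1×5 (V)
  1 contains 1×1 (I)

XXXVI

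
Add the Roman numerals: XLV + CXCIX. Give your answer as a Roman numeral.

XLV = 45
CXCIX = 199
45 + 199 = 244

CCXLIV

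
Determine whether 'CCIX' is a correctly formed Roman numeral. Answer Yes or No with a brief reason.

'CCIX': Check the rules: uses only the symbols I, V, X, L, C, D, M; no symbol is repeated more than three times in a row; V, L and D each appear at most once; the only place a smaller symbol precedes a larger one is the allowed subtractive pair IX, the symbol right after such a pair (if any) is smaller than the pair's first symbol, and otherwise the values never increase from left to right. Value: C (100) + C (100) + IX (9) = 209. So it is a valid standard Roman numeral.

Yes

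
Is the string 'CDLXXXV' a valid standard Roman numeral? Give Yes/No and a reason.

'CDLXXXV': Check the rules: uses only the symbols I, V, X, L, C, D, M; no symbol is repeated more than three times in a row; V, L and D each appear at most once; the only place a smaller symbol precedes a larger one is the allowed subtractive pair CD, the symbol right after such a pair (if any) is smaller than the pair's first symbol, and otherwise the values never increase from left to right. Value: CD (400) + L (50) + X (10) + X (10) + X (10) + V (5) = 485. So it is a valid standard Roman numeral.

Yes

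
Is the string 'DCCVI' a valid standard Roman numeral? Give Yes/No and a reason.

'DCCVI': Check the rules: uses only the symbols I, V, X, L, C, D, M; no symbol is repeated more than three times in a row; V, L and D each appear at most once; no smaller symbol precedes a larger one (values never increase from left to right). Value: D (500) + C (100) + C (100) + V (5) + I (1) = 706. So it is a valid standard Roman numeral.

Yes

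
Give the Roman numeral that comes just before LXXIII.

LXXIII = 73, so the previous integer is 73 - 1 = 72

LXXII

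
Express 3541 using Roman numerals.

Convert 3541 to Roman numerals:
  3541 contains 3×1000 (MMM)
  541 contains 1×500 (D)
  41 contains 1×40 (XL)
  1 contains 1×1 (I)

MMMDXLI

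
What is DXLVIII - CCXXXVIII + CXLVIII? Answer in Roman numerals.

DXLVIII = 548, CCXXXVIII = 238, CXLVIII = 148
548 - 238 = 310
310 + 148 = 458

CDLVIII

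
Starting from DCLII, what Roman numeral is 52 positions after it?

DCLII = 652
652 + 52 = 704

DCCIV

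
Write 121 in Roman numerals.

Convert 121 to Roman numerals:
  121 contains 1×100 (C)
  21 contains 2×10 (XX)
  1 contains 1×1 (I)

CXXI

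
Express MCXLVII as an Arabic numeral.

MCXLVII: M=1000, C=100, XL=40, V=5, I=1, I=1
1000 + 100 + 40 + 5 + 1 + 1 = 1147

1147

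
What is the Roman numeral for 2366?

Convert 2366 to Roman numerals:
  2366 contains 2×1000 (MM)
  366 contains 3×100 (CCC)
  66 contains 1×50 (L)
  16 contains 1×10 (X)
  6 contains 1×5 (V)
  1 contains 1×1 (I)

MMCCCLXVI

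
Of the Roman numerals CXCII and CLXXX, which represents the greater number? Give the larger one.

CXCII = 192
CLXXX = 180
192 is larger

CXCII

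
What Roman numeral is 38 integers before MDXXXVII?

MDXXXVII = 1537
1537 - 38 = 1499

MCDXCIX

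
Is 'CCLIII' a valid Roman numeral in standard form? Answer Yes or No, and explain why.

'CCLIII': Check the rules: uses only the symbols I, V, X, L, C, D, M; no symbol is repeated more than three times in a row; V, L and D each appear at most once; no smaller symbol precedes a larger one (values never increase from left to right). Value: C (100) + C (100) + L (50) + I (1) + I (1) + I (1) = 253. So it is a valid standard Roman numeral.

Yes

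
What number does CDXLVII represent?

CDXLVII: CD=400, XL=40, V=5, I=1, I=1
400 + 40 + 5 + 1 + 1 = 447

447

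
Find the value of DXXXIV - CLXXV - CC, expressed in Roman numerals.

DXXXIV = 534, CLXXV = 175, CC = 200
534 - 175 = 359
359 - 200 = 159

CLIX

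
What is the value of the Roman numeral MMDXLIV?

MMDXLIV: M=1000, M=1000, D=500, XL=40, IV=4
1000 + 1000 + 500 + 40 + 4 = 2544

2544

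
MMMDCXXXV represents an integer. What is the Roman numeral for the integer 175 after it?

MMMDCXXXV = 3635
3635 + 175 = 3810

MMMDCCCX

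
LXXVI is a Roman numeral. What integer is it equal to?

LXXVI: L=50, X=10, X=10, V=5, I=1
50 + 10 + 10 + 5 + 1 = 76

76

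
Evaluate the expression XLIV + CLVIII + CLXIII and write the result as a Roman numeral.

XLIV = 44, CLVIII = 158, CLXIII = 163
44 + 158 = 202
202 + 163 = 365

CCCLXV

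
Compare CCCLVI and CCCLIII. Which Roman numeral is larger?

CCCLVI = 356
CCCLIII = 353
356 is larger

CCCLVI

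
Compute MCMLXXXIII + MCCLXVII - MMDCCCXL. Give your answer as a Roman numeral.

MCMLXXXIII = 1983, MCCLXVII = 1267, MMDCCCXL = 2840
1983 + 1267 = 3250
3250 - 2840 = 410

CDX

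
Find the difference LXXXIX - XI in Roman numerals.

LXXXIX = 89
XI = 11
89 - 11 = 78

LXXVIII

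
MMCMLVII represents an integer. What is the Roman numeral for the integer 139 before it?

MMCMLVII = 2957
2957 - 139 = 2818

MMDCCCXVIII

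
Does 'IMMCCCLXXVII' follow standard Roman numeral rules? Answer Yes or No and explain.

'IMMCCCLXXVII': Invalid subtractive combination: IM

No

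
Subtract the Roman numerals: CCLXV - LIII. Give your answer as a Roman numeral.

CCLXV = 265
LIII = 53
265 - 53 = 212

CCXII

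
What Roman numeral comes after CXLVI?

CXLVI = 146; next is 147

CXLVII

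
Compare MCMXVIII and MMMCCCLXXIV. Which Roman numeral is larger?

MCMXVIII = 1918
MMMCCCLXXIV = 3374
3374 is larger

MMMCCCLXXIV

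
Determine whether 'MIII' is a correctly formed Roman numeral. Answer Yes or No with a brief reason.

'MIII': Check the rules: uses only the symbols I, V, X, L, C, D, M; no symbol is repeated more than three times in a row; V, L and D each appear at most once; no smaller symbol precedes a larger one (values never increase from left to right). Value: M (1000) + I (1) + I (1) + I (1) = 1003. So it is a valid standard Roman numeral.

Yes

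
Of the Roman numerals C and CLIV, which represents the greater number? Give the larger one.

C = 100
CLIV = 154
154 is larger

CLIV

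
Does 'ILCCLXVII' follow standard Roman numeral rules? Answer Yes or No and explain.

'ILCCLXVII': L should not appear more than once

No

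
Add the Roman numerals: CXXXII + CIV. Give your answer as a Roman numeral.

CXXXII = 132
CIV = 104
132 + 104 = 236

CCXXXVI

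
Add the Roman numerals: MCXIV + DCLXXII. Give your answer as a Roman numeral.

MCXIV = 1114
DCLXXII = 672
1114 + 672 = 1786

MDCCLXXXVI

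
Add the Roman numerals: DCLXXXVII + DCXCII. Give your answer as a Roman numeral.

DCLXXXVII = 687
DCXCII = 692
687 + 692 = 1379

MCCCLXXIX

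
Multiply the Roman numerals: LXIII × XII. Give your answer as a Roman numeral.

LXIII = 63
XII = 12
63 × 12 = 756

DCCLVI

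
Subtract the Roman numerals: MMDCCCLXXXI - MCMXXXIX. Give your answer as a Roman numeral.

MMDCCCLXXXI = 2881
MCMXXXIX = 1939
2881 - 1939 = 942

CMXLII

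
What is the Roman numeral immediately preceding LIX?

LIX = 59, so the previous integer is 59 - 1 = 58

LVIII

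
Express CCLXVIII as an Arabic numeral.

CCLXVIII: C=100, C=100, L=50, X=10, V=5, I=1, I=1, I=1
100 + 100 + 50 + 10 + 5 + 1 + 1 + 1 = 268

268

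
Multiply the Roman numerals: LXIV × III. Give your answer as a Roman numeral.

LXIV = 64
III = 3
64 × 3 = 192

CXCII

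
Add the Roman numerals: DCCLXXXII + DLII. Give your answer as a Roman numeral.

DCCLXXXII = 782
DLII = 552
782 + 552 = 1334

MCCCXXXIV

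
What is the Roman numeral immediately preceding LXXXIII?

LXXXIII = 83, so the previous integer is 83 - 1 = 82

LXXXII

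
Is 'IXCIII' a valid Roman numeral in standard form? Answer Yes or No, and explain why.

'IXCIII': I (position 1) comes before the larger symbol C (position 3) without being directly in front of it as a subtractive pair; apart from IV, IX, XL, XC, CD and CM, symbols must go from largest to smallest

No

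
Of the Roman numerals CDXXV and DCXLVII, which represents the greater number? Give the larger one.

CDXXV = 425
DCXLVII = 647
647 is larger

DCXLVII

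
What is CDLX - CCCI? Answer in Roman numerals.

CDLX = 460
CCCI = 301
460 - 301 = 159

CLIX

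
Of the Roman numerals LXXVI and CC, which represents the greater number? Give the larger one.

LXXVI = 76
CC = 200
200 is larger

CC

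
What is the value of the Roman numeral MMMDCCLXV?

MMMDCCLXV: M=1000, M=1000, M=1000, D=500, C=100, C=100, L=50, X=10, V=5
1000 + 1000 + 1000 + 500 + 100 + 100 + 50 + 10 + 5 = 3765

3765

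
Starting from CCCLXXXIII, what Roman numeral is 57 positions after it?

CCCLXXXIII = 383
383 + 57 = 440

CDXL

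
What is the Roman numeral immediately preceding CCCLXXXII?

CCCLXXXII = 382; previous is 381

CCCLXXXI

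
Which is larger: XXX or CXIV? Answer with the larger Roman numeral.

XXX = 30
CXIV = 114
114 is larger

CXIV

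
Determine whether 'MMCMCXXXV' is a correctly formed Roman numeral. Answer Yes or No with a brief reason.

'MMCMCXXXV': C cannot come right after the subtractive pair CM: once C is subtracted in CM, the next symbol must be smaller than C

No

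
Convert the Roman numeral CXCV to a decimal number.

CXCV: C=100, XC=90, V=5
100 + 90 + 5 = 195

195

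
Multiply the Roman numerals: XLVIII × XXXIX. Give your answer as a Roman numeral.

XLVIII = 48
XXXIX = 39
48 × 39 = 1872

MDCCCLXXII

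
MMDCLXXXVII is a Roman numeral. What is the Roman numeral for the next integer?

MMDCLXXXVII = 2687, so the next integer is 2687 + 1 = 2688

MMDCLXXXVIII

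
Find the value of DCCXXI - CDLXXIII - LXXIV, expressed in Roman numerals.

DCCXXI = 721, CDLXXIII = 473, LXXIV = 74
721 - 473 = 248
248 - 74 = 174

CLXXIV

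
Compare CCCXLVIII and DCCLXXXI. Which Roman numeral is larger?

CCCXLVIII = 348
DCCLXXXI = 781
781 is larger

DCCLXXXI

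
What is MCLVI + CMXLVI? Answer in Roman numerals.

MCLVI = 1156
CMXLVI = 946
1156 + 946 = 2102

MMCII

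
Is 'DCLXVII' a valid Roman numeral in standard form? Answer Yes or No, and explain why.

'DCLXVII': Check the rules: uses only the symbols I, V, X, L, C, D, M; no symbol is repeated more than three times in a row; V, L and D each appear at most once; no smaller symbol precedes a larger one (values never increase from left to right). Value: D (500) + C (100) + L (50) + X (10) + V (5) + I (1) + I (1) = 667. So it is a valid standard Roman numeral.

Yes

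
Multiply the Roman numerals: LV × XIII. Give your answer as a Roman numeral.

LV = 55
XIII = 13
55 × 13 = 715

DCCXV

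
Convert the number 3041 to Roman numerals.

Convert 3041 to Roman numerals:
  3041 contains 3×1000 (MMM)
  41 contains 1×40 (XL)
  1 contains 1×1 (I)

MMMXLI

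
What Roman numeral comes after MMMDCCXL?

MMMDCCXL = 3740; next is 3741

MMMDCCXLI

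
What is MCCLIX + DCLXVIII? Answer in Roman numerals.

MCCLIX = 1259
DCLXVIII = 668
1259 + 668 = 1927

MCMXXVII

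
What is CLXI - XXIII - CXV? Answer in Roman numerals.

CLXI = 161, XXIII = 23, CXV = 115
161 - 23 = 138
138 - 115 = 23

XXIII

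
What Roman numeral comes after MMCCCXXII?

MMCCCXXII = 2322; next is 2323

MMCCCXXIII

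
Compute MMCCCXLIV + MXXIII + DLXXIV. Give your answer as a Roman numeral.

MMCCCXLIV = 2344, MXXIII = 1023, DLXXIV = 574
2344 + 1023 = 3367
3367 + 574 = 3941

MMMCMXLI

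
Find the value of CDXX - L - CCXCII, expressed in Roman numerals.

CDXX = 420, L = 50, CCXCII = 292
420 - 50 = 370
370 - 292 = 78

LXXVIII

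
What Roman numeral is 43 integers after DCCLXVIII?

DCCLXVIII = 768
768 + 43 = 811

DCCCXI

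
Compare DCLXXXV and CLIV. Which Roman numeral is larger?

DCLXXXV = 685
CLIV = 154
685 is larger

DCLXXXV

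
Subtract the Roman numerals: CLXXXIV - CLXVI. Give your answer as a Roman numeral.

CLXXXIV = 184
CLXVI = 166
184 - 166 = 18

XVIII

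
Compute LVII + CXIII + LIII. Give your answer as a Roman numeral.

LVII = 57, CXIII = 113, LIII = 53
57 + 113 = 170
170 + 53 = 223

CCXXIII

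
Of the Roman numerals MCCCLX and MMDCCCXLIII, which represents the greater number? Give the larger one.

MCCCLX = 1360
MMDCCCXLIII = 2843
2843 is larger

MMDCCCXLIII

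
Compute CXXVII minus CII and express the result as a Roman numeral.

CXXVII = 127
CII = 102
127 - 102 = 25

XXV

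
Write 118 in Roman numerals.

Convert 118 to Roman numerals:
  118 contains 1×100 (C)
  18 contains 1×10 (X)
  8 contains 1×5 (V)
  3 contains 3×1 (III)

CXVIII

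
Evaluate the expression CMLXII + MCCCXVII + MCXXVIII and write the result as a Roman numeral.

CMLXII = 962, MCCCXVII = 1317, MCXXVIII = 1128
962 + 1317 = 2279
2279 + 1128 = 3407

MMMCDVII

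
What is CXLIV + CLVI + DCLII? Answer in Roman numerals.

CXLIV = 144, CLVI = 156, DCLII = 652
144 + 156 = 300
300 + 652 = 952

CMLII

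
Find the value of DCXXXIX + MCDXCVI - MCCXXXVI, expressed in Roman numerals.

DCXXXIX = 639, MCDXCVI = 1496, MCCXXXVI = 1236
639 + 1496 = 2135
2135 - 1236 = 899

DCCCXCIX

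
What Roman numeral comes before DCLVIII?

DCLVIII = 658; previous is 657

DCLVII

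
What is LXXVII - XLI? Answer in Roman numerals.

LXXVII = 77
XLI = 41
77 - 41 = 36

XXXVI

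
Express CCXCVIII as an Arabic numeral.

CCXCVIII: C=100, C=100, XC=90, V=5, I=1, I=1, I=1
100 + 100 + 90 + 5 + 1 + 1 + 1 = 298

298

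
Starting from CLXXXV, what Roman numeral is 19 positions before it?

CLXXXV = 185
185 - 19 = 166

CLXVI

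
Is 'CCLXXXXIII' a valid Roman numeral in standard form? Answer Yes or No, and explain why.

'CCLXXXXIII': More than 3 consecutive X's

No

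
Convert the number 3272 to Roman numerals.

Convert 3272 to Roman numerals:
  3272 contains 3×1000 (MMM)
  272 contains 2×100 (CC)
  72 contains 1×50 (L)
  22 contains 2×10 (XX)
  2 contains 2×1 (II)

MMMCCLXXII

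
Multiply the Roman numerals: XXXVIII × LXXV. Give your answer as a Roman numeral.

XXXVIII = 38
LXXV = 75
38 × 75 = 2850

MMDCCCL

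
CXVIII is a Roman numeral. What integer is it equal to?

CXVIII: C=100, X=10, V=5, I=1, I=1, I=1
100 + 10 + 5 + 1 + 1 + 1 = 118

118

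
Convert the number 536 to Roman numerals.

Convert 536 to Roman numerals:
  536 contains 1×500 (D)
  36 contains 3×10 (XXX)
  6 contains 1×5 (V)
  1 contains 1×1 (I)

DXXXVI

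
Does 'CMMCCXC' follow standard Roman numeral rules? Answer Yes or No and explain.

'CMMCCXC': C (position 1) comes before the larger symbol M (position 3) without being directly in front of it as a subtractive pair; apart from IV, IX, XL, XC, CD and CM, symbols must go from largest to smallest

No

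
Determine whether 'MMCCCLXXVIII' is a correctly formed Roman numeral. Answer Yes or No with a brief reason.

'MMCCCLXXVIII': Check the rules: uses only the symbols I, V, X, L, C, D, M; no symbol is repeated more than three times in a row; V, L and D each appear at most once; no smaller symbol precedes a larger one (values never increase from left to right). Value: M (1000) + M (1000) + C (100) + C (100) + C (100) + L (50) + X (10) + X (10) + V (5) + I (1) + I (1) + I (1) = 2378. So it is a valid standard Roman numeral.

Yes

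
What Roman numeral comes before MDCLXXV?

MDCLXXV = 1675, so the previous integer is 1675 - 1 = 1674

MDCLXXIV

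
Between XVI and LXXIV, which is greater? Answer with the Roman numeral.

XVI = 16
LXXIV = 74
74 is larger

LXXIV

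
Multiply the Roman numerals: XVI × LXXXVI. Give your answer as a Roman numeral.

XVI = 16
LXXXVI = 86
16 × 86 = 1376

MCCCLXXVI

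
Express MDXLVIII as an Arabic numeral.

MDXLVIII: M=1000, D=500, XL=40, V=5, I=1, I=1, I=1
1000 + 500 + 40 + 5 + 1 + 1 + 1 = 1548

1548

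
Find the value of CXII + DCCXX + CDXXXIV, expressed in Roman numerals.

CXII = 112, DCCXX = 720, CDXXXIV = 434
112 + 720 = 832
832 + 434 = 1266

MCCLXVI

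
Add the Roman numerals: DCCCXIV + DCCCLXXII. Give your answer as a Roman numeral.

DCCCXIV = 814
DCCCLXXII = 872
814 + 872 = 1686

MDCLXXXVI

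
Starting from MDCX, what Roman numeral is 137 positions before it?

MDCX = 1610
1610 - 137 = 1473

MCDLXXIII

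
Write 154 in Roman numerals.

Convert 154 to Roman numerals:
  154 contains 1×100 (C)
  54 contains 1×50 (L)
  4 contains 1×4 (IV)

CLIV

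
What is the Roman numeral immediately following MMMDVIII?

MMMDVIII = 3508; next is 3509

MMMDIX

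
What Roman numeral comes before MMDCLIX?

MMDCLIX = 2659, so the previous integer is 2659 - 1 = 2658

MMDCLVIII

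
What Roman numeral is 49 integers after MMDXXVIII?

MMDXXVIII = 2528
2528 + 49 = 2577

MMDLXXVII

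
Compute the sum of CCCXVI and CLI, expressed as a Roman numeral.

CCCXVI = 316
CLI = 151
316 + 151 = 467

CDLXVII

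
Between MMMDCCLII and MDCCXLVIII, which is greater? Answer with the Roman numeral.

MMMDCCLII = 3752
MDCCXLVIII = 1748
3752 is larger

MMMDCCLII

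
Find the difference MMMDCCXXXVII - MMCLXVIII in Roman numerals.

MMMDCCXXXVII = 3737
MMCLXVIII = 2168
3737 - 2168 = 1569

MDLXIX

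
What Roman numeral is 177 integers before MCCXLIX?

MCCXLIX = 1249
1249 - 177 = 1072

MLXXII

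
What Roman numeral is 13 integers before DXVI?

DXVI = 516
516 - 13 = 503

DIII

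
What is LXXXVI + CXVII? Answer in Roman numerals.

LXXXVI = 86
CXVII = 117
86 + 117 = 203

CCIII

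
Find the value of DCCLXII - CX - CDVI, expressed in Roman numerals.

DCCLXII = 762, CX = 110, CDVI = 406
762 - 110 = 652
652 - 406 = 246

CCXLVI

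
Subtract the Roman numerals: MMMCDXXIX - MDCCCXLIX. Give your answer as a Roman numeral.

MMMCDXXIX = 3429
MDCCCXLIX = 1849
3429 - 1849 = 1580

MDLXXX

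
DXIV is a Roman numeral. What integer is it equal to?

DXIV: D=500, X=10, IV=4
500 + 10 + 4 = 514

514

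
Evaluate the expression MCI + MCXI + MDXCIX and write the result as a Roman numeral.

MCI = 1101, MCXI = 1111, MDXCIX = 1599
1101 + 1111 = 2212
2212 + 1599 = 3811

MMMDCCCXI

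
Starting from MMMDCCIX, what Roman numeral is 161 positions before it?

MMMDCCIX = 3709
3709 - 161 = 3548

MMMDXLVIII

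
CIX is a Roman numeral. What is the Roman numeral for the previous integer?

CIX = 109; previous is 108

CVIII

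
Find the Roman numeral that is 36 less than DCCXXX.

DCCXXX = 730
730 - 36 = 694

DCXCIV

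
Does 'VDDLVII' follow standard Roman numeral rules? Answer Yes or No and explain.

'VDDLVII': V should not appear more than once

No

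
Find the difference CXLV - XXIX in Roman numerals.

CXLV = 145
XXIX = 29
145 - 29 = 116

CXVI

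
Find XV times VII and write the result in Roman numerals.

XV = 15
VII = 7
15 × 7 = 105

CV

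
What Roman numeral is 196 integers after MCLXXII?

MCLXXII = 1172
1172 + 196 = 1368

MCCCLXVIII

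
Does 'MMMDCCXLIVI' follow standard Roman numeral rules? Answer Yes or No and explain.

'MMMDCCXLIVI': I cannot come right after the subtractive pair IV: once I is subtracted in IV, the next symbol must be smaller than I

No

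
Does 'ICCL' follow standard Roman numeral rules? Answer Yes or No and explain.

'ICCL': Invalid subtractive combination: IC

No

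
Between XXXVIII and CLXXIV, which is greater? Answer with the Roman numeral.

XXXVIII = 38
CLXXIV = 174
174 is larger

CLXXIV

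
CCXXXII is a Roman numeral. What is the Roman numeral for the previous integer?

CCXXXII = 232, so the previous integer is 232 - 1 = 231

CCXXXI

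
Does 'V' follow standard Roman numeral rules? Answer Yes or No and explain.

'V': Check the rules: uses only the symbols I, V, X, L, C, D, M; no symbol is repeated more than three times in a row; V, L and D each appear at most once; no smaller symbol precedes a larger one (values never increase from left to right). Value: V = 5. So it is a valid standard Roman numeral.

Yes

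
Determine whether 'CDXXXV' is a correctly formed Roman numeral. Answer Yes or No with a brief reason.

'CDXXXV': Check the rules: uses only the symbols I, V, X, L, C, D, M; no symbol is repeated more than three times in a row; V, L and D each appear at most once; the only place a smaller symbol precedes a larger one is the allowed subtractive pair CD, the symbol right after such a pair (if any) is smaller than the pair's first symbol, and otherwise the values never increase from left to right. Value: CD (400) + X (10) + X (10) + X (10) + V (5) = 435. So it is a valid standard Roman numeral.

Yes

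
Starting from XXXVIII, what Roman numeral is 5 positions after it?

XXXVIII = 38
38 + 5 = 43

XLIII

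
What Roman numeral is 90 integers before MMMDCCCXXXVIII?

MMMDCCCXXXVIII = 3838
3838 - 90 = 3748

MMMDCCXLVIII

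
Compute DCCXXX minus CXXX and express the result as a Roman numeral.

DCCXXX = 730
CXXX = 130
730 - 130 = 600

DC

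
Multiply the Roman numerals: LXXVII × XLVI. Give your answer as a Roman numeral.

LXXVII = 77
XLVI = 46
77 × 46 = 3542

MMMDXLII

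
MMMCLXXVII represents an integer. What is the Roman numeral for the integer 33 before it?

MMMCLXXVII = 3177
3177 - 33 = 3144

MMMCXLIV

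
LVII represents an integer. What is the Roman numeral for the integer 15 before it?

LVII = 57
57 - 15 = 42

XLII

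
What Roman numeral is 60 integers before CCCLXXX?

CCCLXXX = 380
380 - 60 = 320

CCCXX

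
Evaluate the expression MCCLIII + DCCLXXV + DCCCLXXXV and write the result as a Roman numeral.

MCCLIII = 1253, DCCLXXV = 775, DCCCLXXXV = 885
1253 + 775 = 2028
2028 + 885 = 2913

MMCMXIII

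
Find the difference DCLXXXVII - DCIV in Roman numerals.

DCLXXXVII = 687
DCIV = 604
687 - 604 = 83

LXXXIII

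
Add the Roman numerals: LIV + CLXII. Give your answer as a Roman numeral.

LIV = 54
CLXII = 162
54 + 162 = 216

CCXVI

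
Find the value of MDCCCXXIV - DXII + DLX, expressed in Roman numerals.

MDCCCXXIV = 1824, DXII = 512, DLX = 560
1824 - 512 = 1312
1312 + 560 = 1872

MDCCCLXXII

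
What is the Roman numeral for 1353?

Convert 1353 to Roman numerals:
  1353 contains 1×1000 (M)
  353 contains 3×100 (CCC)
  53 contains 1×50 (L)
  3 contains 3×1 (III)

MCCCLIII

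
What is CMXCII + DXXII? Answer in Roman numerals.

CMXCII = 992
DXXII = 522
992 + 522 = 1514

MDXIV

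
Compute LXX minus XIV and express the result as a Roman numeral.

LXX = 70
XIV = 14
70 - 14 = 56

LVI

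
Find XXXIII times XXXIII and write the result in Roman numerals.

XXXIII = 33
XXXIII = 33
33 × 33 = 1089

MLXXXIX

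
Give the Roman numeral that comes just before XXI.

XXI = 21; previous is 20

XX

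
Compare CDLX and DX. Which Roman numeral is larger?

CDLX = 460
DX = 510
510 is larger

DX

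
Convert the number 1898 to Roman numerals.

Convert 1898 to Roman numerals:
  1898 contains 1×1000 (M)
  898 contains 1×500 (D)
  398 contains 3×100 (CCC)
  98 contains 1×90 (XC)
  8 contains 1×5 (V)
  3 contains 3×1 (III)

MDCCCXCVIII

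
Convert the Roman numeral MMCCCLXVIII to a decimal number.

MMCCCLXVIII: M=1000, M=1000, C=100, C=100, C=100, L=50, X=10, V=5, I=1, I=1, I=1
1000 + 1000 + 100 + 100 + 100 + 50 + 10 + 5 + 1 + 1 + 1 = 2368

2368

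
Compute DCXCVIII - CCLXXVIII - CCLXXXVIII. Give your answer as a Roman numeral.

DCXCVIII = 698, CCLXXVIII = 278, CCLXXXVIII = 288
698 - 278 = 420
420 - 288 = 132

CXXXII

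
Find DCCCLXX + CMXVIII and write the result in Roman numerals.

DCCCLXX = 870
CMXVIII = 918
870 + 918 = 1788

MDCCLXXXVIII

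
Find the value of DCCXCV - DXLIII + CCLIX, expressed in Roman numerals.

DCCXCV = 795, DXLIII = 543, CCLIX = 259
795 - 543 = 252
252 + 259 = 511

DXI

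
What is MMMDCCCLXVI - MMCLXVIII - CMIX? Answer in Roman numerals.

MMMDCCCLXVI = 3866, MMCLXVIII = 2168, CMIX = 909
3866 - 2168 = 1698
1698 - 909 = 789

DCCLXXXIX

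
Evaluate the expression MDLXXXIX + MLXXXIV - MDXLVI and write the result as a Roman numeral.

MDLXXXIX = 1589, MLXXXIV = 1084, MDXLVI = 1546
1589 + 1084 = 2673
2673 - 1546 = 1127

MCXXVII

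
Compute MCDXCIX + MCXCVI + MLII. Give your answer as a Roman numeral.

MCDXCIX = 1499, MCXCVI = 1196, MLII = 1052
1499 + 1196 = 2695
2695 + 1052 = 3747

MMMDCCXLVII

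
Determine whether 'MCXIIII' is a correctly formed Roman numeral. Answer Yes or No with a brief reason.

'MCXIIII': More than 3 consecutive I's

No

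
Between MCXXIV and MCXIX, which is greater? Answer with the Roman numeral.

MCXXIV = 1124
MCXIX = 1119
1124 is larger

MCXXIV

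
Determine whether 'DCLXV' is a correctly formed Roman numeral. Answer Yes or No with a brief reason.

'DCLXV': Check the rules: uses only the symbols I, V, X, L, C, D, M; no symbol is repeated more than three times in a row; V, L and D each appear at most once; no smaller symbol precedes a larger one (values never increase from left to right). Value: D (500) + C (100) + L (50) + X (10) + V (5) = 665. So it is a valid standard Roman numeral.

Yes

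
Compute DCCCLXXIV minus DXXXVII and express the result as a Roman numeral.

DCCCLXXIV = 874
DXXXVII = 537
874 - 537 = 337

CCCXXXVII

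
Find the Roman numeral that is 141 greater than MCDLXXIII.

MCDLXXIII = 1473
1473 + 141 = 1614

MDCXIV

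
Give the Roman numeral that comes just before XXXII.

XXXII = 32; previous is 31

XXXI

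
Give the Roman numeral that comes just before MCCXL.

MCCXL = 1240, so the previous integer is 1240 - 1 = 1239

MCCXXXIX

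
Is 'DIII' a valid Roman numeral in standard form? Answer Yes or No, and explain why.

'DIII': Check the rules: uses only the symbols I, V, X, L, C, D, M; no symbol is repeated more than three times in a row; V, L and D each appear at most once; no smaller symbol precedes a larger one (values never increase from left to right). Value: D (500) + I (1) + I (1) + I (1) = 503. So it is a valid standard Roman numeral.

Yes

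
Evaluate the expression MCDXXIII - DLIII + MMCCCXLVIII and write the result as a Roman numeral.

MCDXXIII = 1423, DLIII = 553, MMCCCXLVIII = 2348
1423 - 553 = 870
870 + 2348 = 3218

MMMCCXVIII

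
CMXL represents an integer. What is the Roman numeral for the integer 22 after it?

CMXL = 940
940 + 22 = 962

CMLXII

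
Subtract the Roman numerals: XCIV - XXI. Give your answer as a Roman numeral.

XCIV = 94
XXI = 21
94 - 21 = 73

LXXIII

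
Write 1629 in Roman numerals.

Convert 1629 to Roman numerals:
  1629 contains 1×1000 (M)
  629 contains 1×500 (D)
  129 contains 1×100 (C)
  29 contains 2×10 (XX)
  9 contains 1×9 (IX)

MDCXXIX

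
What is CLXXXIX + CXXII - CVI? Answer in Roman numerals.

CLXXXIX = 189, CXXII = 122, CVI = 106
189 + 122 = 311
311 - 106 = 205

CCV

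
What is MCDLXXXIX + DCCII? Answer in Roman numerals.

MCDLXXXIX = 1489
DCCII = 702
1489 + 702 = 2191

MMCXCI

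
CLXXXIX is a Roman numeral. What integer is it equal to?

CLXXXIX: C=100, L=50, X=10, X=10, X=10, IX=9
100 + 50 + 10 + 10 + 10 + 9 = 189

189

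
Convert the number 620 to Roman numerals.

Convert 620 to Roman numerals:
  620 contains 1×500 (D)
  120 contains 1×100 (C)
  20 contains 2×10 (XX)

DCXX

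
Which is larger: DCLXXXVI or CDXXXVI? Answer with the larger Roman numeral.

DCLXXXVI = 686
CDXXXVI = 436
686 is larger

DCLXXXVI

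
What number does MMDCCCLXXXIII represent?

MMDCCCLXXXIII: M=1000, M=1000, D=500, C=100, C=100, C=100, L=50, X=10, X=10, X=10, I=1, I=1, I=1
1000 + 1000 + 500 + 100 + 100 + 100 + 50 + 10 + 10 + 10 + 1 + 1 + 1 = 2883

2883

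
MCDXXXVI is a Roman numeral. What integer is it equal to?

MCDXXXVI: M=1000, CD=400, X=10, X=10, X=10, V=5, I=1
1000 + 400 + 10 + 10 + 10 + 5 + 1 = 1436

1436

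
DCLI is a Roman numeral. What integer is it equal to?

DCLI: D=500, C=100, L=50, I=1
500 + 100 + 50 + 1 = 651

651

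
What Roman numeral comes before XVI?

XVI = 16; previous is 15

XV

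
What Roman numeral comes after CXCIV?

CXCIV = 194, so the next integer is 194 + 1 = 195

CXCV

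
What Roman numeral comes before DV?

DV = 505, so the previous integer is 505 - 1 = 504

DIV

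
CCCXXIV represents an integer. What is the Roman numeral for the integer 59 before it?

CCCXXIV = 324
324 - 59 = 265

CCLXV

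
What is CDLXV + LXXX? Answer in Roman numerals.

CDLXV = 465
LXXX = 80
465 + 80 = 545

DXLV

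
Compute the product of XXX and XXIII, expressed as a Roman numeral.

XXX = 30
XXIII = 23
30 × 23 = 690

DCXC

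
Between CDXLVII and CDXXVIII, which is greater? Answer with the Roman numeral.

CDXLVII = 447
CDXXVIII = 428
447 is larger

CDXLVII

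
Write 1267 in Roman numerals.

Convert 1267 to Roman numerals:
  1267 contains 1×1000 (M)
  267 contains 2×100 (CC)
  67 contains 1×50 (L)
  17 contains 1×10 (X)
  7 contains 1×5 (V)
  2 contains 2×1 (II)

MCCLXVII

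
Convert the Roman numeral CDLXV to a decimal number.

CDLXV: CD=400, L=50, X=10, V=5
400 + 50 + 10 + 5 = 465

465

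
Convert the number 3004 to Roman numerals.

Convert 3004 to Roman numerals:
  3004 contains 3×1000 (MMM)
  4 contains 1×4 (IV)

MMMIV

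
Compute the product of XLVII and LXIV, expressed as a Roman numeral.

XLVII = 47
LXIV = 64
47 × 64 = 3008

MMMVIII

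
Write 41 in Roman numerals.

Convert 41 to Roman numerals:
  41 contains 1×40 (XL)
  1 contains 1×1 (I)

XLI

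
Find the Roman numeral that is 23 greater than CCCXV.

CCCXV = 315
315 + 23 = 338

CCCXXXVIII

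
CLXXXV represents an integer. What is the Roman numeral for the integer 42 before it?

CLXXXV = 185
185 - 42 = 143

CXLIII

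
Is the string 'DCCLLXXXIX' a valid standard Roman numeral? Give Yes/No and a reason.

'DCCLLXXXIX': L should not appear more than once

No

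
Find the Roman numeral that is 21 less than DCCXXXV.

DCCXXXV = 735
735 - 21 = 714

DCCXIV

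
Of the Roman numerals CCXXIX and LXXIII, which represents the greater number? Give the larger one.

CCXXIX = 229
LXXIII = 73
229 is larger

CCXXIX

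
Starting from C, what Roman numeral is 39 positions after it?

C = 100
100 + 39 = 139

CXXXIX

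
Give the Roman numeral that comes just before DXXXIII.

DXXXIII = 533, so the previous integer is 533 - 1 = 532

DXXXII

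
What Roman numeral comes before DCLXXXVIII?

DCLXXXVIII = 688, so the previous integer is 688 - 1 = 687

DCLXXXVII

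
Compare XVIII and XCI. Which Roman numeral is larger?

XVIII = 18
XCI = 91
91 is larger

XCI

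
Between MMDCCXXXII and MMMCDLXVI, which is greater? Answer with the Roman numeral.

MMDCCXXXII = 2732
MMMCDLXVI = 3466
3466 is larger

MMMCDLXVI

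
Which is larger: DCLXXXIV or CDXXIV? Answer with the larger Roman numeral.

DCLXXXIV = 684
CDXXIV = 424
684 is larger

DCLXXXIV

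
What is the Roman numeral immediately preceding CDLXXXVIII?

CDLXXXVIII = 488, so the previous integer is 488 - 1 = 487

CDLXXXVII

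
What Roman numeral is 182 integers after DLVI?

DLVI = 556
556 + 182 = 738

DCCXXXVIII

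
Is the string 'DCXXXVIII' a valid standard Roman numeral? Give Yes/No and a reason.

'DCXXXVIII': Check the rules: uses only the symbols I, V, X, L, C, D, M; no symbol is repeated more than three times in a row; V, L and D each appear at most once; no smaller symbol precedes a larger one (values never increase from left to right). Value: D (500) + C (100) + X (10) + X (10) + X (10) + V (5) + I (1) + I (1) + I (1) = 638. So it is a valid standard Roman numeral.

Yes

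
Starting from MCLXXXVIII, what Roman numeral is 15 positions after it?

MCLXXXVIII = 1188
1188 + 15 = 1203

MCCIII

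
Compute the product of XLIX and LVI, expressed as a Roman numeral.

XLIX = 49
LVI = 56
49 × 56 = 2744

MMDCCXLIV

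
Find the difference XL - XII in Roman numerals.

XL = 40
XII = 12
40 - 12 = 28

XXVIII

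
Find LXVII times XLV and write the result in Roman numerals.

LXVII = 67
XLV = 45
67 × 45 = 3015

MMMXV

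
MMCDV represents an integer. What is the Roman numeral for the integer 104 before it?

MMCDV = 2405
2405 - 104 = 2301

MMCCCI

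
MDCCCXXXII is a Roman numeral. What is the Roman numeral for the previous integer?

MDCCCXXXII = 1832, so the previous integer is 1832 - 1 = 1831

MDCCCXXXI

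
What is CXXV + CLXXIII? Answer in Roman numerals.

CXXV = 125
CLXXIII = 173
125 + 173 = 298

CCXCVIII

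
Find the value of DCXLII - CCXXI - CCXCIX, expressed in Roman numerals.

DCXLII = 642, CCXXI = 221, CCXCIX = 299
642 - 221 = 421
421 - 299 = 122

CXXII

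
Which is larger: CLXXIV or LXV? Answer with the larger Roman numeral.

CLXXIV = 174
LXV = 65
174 is larger

CLXXIV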